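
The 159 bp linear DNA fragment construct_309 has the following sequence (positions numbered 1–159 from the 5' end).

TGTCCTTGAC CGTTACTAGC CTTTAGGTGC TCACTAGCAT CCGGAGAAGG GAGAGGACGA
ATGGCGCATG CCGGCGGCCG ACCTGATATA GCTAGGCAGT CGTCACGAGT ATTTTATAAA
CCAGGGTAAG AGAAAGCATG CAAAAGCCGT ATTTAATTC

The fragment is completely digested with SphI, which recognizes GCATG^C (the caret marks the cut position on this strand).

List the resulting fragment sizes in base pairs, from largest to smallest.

70, 70, 19 bp

SphI sites (GCATGC) start at positions 66, 136.
SphI cuts after base 5 of each site (before the last base), so after positions 70, 140.
Linear molecule, 2 cuts → 3 fragments:
  1–70 → 70 bp
  71–140 → 70 bp
  141–159 → 19 bp
Sorted largest to smallest: 70, 70, 19 bp.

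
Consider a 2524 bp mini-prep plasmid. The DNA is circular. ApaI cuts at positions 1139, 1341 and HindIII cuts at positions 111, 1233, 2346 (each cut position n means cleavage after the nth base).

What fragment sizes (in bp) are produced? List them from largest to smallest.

Combined cut positions (sorted): 111, 1139, 1233, 1341, 2346.
Circular molecule, 5 cuts → 5 fragments:
  1139 − 111 = 1028 bp
  1233 − 1139 = 94 bp
  1341 − 1233 = 108 bp
  2346 − 1341 = 1005 bp
  wrap: 2524 − 2346 + 111 = 289 bp
Sorted largest to smallest: 1028, 1005, 289, 108, 94 bp.

1028, 1005, 289, 108, 94 bp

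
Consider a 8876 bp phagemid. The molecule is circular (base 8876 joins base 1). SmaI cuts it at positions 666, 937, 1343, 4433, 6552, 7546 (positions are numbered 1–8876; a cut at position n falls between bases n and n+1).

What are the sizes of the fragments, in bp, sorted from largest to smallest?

3090, 2119, 1996, 994, 406, 271 bp

Circular molecule, 6 cuts → 6 fragments:
  937 − 666 = 271 bp
  1343 − 937 = 406 bp
  4433 − 1343 = 3090 bp
  6552 − 4433 = 2119 bp
  7546 − 6552 = 994 bp
  wrap: 8876 − 7546 + 666 = 1996 bp
Sorted largest to smallest: 3090, 2119, 1996, 994, 406, 271 bp.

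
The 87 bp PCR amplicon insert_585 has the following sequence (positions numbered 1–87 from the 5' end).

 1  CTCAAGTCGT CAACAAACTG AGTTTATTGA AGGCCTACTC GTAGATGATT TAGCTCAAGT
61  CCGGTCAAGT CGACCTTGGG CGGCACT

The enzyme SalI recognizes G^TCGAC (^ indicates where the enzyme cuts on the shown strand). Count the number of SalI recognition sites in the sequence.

1

GTCGAC occurs starting at position 69.
SalI cuts at 1 site.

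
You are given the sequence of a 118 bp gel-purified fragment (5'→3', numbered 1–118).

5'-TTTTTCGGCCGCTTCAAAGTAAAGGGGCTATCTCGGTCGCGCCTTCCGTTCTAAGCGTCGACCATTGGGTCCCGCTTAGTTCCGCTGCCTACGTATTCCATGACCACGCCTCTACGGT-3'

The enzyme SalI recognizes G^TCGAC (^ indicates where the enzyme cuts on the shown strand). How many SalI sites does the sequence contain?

1

GTCGAC occurs starting at position 57.
SalI cuts at 1 site.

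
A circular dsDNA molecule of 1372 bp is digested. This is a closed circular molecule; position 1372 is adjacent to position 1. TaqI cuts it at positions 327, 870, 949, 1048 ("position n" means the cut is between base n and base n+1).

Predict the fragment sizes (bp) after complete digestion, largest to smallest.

651, 543, 99, 79 bp

Circular molecule, 4 cuts → 4 fragments:
  870 − 327 = 543 bp
  949 − 870 = 79 bp
  1048 − 949 = 99 bp
  wrap: 1372 − 1048 + 327 = 651 bp
Sorted largest to smallest: 651, 543, 99, 79 bp.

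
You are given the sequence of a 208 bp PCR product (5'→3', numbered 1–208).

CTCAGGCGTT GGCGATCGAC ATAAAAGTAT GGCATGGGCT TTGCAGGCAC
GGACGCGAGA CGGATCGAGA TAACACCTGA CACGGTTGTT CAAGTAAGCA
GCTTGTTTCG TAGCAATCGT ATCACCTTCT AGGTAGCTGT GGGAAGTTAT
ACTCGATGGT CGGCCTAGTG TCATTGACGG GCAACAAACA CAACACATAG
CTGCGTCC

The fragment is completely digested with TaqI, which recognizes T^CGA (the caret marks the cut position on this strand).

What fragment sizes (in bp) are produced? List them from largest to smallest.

88, 55, 49, 16 bp

TaqI sites (TCGA) start at positions 16, 65, 153.
TaqI cuts after the first base of each site, so after positions 16, 65, 153.
Linear molecule, 3 cuts → 4 fragments:
  1–16 → 16 bp
  17–65 → 49 bp
  66–153 → 88 bp
  154–208 → 55 bp
Sorted largest to smallest: 88, 55, 49, 16 bp.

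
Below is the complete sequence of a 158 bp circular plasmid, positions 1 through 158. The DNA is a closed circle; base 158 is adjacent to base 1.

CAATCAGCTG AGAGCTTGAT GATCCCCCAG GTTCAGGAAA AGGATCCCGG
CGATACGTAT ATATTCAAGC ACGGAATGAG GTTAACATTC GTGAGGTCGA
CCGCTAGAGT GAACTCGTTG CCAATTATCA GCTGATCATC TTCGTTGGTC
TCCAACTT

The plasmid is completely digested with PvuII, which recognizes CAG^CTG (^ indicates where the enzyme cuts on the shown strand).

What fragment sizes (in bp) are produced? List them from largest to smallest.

124, 34 bp

PvuII sites (CAGCTG) start at positions 5, 129.
PvuII cuts after base 3 of each site, so after positions 7, 131.
Circular molecule, 2 cuts → 2 fragments:
  8–131 → 124 bp
  132–158 then 1–7 → 27 + 7 = 34 bp
Sorted largest to smallest: 124, 34 bp.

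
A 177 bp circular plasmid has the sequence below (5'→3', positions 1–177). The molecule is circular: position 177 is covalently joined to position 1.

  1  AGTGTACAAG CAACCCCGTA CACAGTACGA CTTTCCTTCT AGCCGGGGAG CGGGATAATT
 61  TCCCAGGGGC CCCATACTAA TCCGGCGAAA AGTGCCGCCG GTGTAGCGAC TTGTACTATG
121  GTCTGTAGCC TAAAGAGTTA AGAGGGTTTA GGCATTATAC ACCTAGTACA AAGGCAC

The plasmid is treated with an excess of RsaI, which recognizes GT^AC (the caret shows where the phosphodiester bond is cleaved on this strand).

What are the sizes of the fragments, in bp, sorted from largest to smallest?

RsaI sites (GTAC) start at positions 4, 18, 25, 113, 166.
RsaI cuts after base 2 of each site, so after positions 5, 19, 26, 114, 167.
Circular molecule, 5 cuts → 5 fragments:
  6–19 → 14 bp
  20–26 → 7 bp
  27–114 → 88 bp
  115–167 → 53 bp
  168–177 then 1–5 → 10 + 5 = 15 bp
Sorted largest to smallest: 88, 53, 15, 14, 7 bp.

88, 53, 15, 14, 7 bp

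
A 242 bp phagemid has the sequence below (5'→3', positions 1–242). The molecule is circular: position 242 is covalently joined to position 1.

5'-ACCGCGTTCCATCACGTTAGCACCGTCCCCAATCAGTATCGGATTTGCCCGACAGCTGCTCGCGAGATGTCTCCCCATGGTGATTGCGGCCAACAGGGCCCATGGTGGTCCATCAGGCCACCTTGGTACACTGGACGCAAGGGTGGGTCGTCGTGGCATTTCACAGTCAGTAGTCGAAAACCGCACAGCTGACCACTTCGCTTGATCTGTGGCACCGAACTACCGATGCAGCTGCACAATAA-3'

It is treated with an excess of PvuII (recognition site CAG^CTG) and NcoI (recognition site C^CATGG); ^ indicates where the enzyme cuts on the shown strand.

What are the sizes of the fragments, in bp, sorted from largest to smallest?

88, 66, 43, 25, 20 bp

PvuII sites (CAGCTG) start at positions 53, 186, 229.
PvuII cuts after base 3 of each site, so after positions 55, 188, 231.
NcoI sites (CCATGG) start at positions 75, 100.
NcoI cuts after the first base of each site, so after positions 75, 100.
Combined cut positions: 55, 75, 100, 188, 231.
Circular molecule, 5 cuts → 5 fragments:
  56–75 → 20 bp
  76–100 → 25 bp
  101–188 → 88 bp
  189–231 → 43 bp
  232–242 then 1–55 → 11 + 55 = 66 bp
Sorted largest to smallest: 88, 66, 43, 25, 20 bp.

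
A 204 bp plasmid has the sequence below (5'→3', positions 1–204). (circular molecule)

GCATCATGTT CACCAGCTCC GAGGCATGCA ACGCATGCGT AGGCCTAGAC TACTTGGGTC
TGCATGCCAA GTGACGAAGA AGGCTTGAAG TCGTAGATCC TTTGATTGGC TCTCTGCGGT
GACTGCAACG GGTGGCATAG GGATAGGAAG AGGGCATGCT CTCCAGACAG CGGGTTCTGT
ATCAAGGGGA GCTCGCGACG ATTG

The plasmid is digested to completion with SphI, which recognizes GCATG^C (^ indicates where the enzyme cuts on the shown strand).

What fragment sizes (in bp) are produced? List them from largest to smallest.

92, 74, 29, 9 bp

SphI sites (GCATGC) start at positions 24, 33, 62, 154.
SphI cuts after base 5 of each site (before the last base), so after positions 28, 37, 66, 158.
Circular molecule, 4 cuts → 4 fragments:
  29–37 → 9 bp
  38–66 → 29 bp
  67–158 → 92 bp
  159–204 then 1–28 → 46 + 28 = 74 bp
Sorted largest to smallest: 92, 74, 29, 9 bp.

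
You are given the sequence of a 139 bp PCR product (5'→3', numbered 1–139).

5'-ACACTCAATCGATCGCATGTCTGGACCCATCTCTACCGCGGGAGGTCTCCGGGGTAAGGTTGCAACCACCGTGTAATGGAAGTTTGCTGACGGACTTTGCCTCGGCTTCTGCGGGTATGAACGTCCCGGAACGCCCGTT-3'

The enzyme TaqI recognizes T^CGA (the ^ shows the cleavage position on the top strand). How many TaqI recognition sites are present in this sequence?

1

TCGA occurs starting at position 9.
TaqI cuts at 1 site.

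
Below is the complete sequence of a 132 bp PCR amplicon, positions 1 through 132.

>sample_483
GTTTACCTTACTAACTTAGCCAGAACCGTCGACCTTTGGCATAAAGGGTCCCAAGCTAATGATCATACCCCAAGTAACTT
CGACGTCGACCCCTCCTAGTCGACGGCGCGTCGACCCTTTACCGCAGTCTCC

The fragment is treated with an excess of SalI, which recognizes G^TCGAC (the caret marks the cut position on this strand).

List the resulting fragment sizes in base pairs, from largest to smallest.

57, 28, 22, 14, 11 bp

SalI sites (GTCGAC) start at positions 28, 85, 99, 110.
SalI cuts after the first base of each site, so after positions 28, 85, 99, 110.
Linear molecule, 4 cuts → 5 fragments:
  1–28 → 28 bp
  29–85 → 57 bp
  86–99 → 14 bp
  100–110 → 11 bp
  111–132 → 22 bp
Sorted largest to smallest: 57, 28, 22, 14, 11 bp.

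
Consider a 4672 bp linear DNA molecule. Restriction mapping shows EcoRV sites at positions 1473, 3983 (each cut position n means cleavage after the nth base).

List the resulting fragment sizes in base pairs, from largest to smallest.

Linear molecule, 2 cuts → 3 fragments:
  1473 − 0 = 1473 bp
  3983 − 1473 = 2510 bp
  4672 − 3983 = 689 bp
Sorted largest to smallest: 2510, 1473, 689 bp.

2510, 1473, 689 bp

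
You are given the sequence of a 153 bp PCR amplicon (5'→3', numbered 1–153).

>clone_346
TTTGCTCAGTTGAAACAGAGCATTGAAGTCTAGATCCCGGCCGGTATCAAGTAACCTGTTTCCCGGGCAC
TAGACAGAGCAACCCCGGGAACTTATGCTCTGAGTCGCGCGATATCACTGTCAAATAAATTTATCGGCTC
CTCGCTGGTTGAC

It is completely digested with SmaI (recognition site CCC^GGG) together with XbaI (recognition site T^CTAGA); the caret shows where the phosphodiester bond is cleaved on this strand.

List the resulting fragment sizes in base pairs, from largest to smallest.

67, 35, 29, 22 bp

SmaI sites (CCCGGG) start at positions 62, 84.
SmaI cuts after base 3 of each site, so after positions 64, 86.
The XbaI site (TCTAGA) starts at position 29.
XbaI cuts after the first base of each site, so after position 29.
Combined cut positions: 29, 64, 86.
Linear molecule, 3 cuts → 4 fragments:
  1–29 → 29 bp
  30–64 → 35 bp
  65–86 → 22 bp
  87–153 → 67 bp
Sorted largest to smallest: 67, 35, 29, 22 bp.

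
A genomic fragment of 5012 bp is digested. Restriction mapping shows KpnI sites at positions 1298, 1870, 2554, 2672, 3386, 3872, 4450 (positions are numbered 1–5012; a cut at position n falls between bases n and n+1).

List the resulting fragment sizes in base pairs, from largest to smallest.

1298, 714, 684, 578, 572, 562, 486, 118 bp

Linear molecule, 7 cuts → 8 fragments:
  1298 − 0 = 1298 bp
  1870 − 1298 = 572 bp
  2554 − 1870 = 684 bp
  2672 − 2554 = 118 bp
  3386 − 2672 = 714 bp
  3872 − 3386 = 486 bp
  4450 − 3872 = 578 bp
  5012 − 4450 = 562 bp
Sorted largest to smallest: 1298, 714, 684, 578, 572, 562, 486, 118 bp.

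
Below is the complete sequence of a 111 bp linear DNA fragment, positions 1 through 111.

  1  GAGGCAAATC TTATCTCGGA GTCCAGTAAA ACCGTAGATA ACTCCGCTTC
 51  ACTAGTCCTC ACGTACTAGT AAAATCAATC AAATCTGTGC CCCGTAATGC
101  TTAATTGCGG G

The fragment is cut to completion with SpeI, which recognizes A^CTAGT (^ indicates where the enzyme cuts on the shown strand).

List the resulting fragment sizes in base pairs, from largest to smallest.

SpeI sites (ACTAGT) start at positions 51, 65.
SpeI cuts after the first base of each site, so after positions 51, 65.
Linear molecule, 2 cuts → 3 fragments:
  1–51 → 51 bp
  52–65 → 14 bp
  66–111 → 46 bp
Sorted largest to smallest: 51, 46, 14 bp.

51, 46, 14 bp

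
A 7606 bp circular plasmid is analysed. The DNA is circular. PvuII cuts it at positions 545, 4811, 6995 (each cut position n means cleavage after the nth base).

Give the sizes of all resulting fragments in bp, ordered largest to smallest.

Circular molecule, 3 cuts → 3 fragments:
  4811 − 545 = 4266 bp
  6995 − 4811 = 2184 bp
  wrap: 7606 − 6995 + 545 = 1156 bp
Sorted largest to smallest: 4266, 2184, 1156 bp.

4266, 2184, 1156 bp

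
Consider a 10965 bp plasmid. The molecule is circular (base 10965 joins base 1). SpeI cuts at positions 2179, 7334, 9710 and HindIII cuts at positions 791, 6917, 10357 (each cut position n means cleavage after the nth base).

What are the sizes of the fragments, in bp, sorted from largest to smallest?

Combined cut positions (sorted): 791, 2179, 6917, 7334, 9710, 10357.
Circular molecule, 6 cuts → 6 fragments:
  2179 − 791 = 1388 bp
  6917 − 2179 = 4738 bp
  7334 − 6917 = 417 bp
  9710 − 7334 = 2376 bp
  10357 − 9710 = 647 bp
  wrap: 10965 − 10357 + 791 = 1399 bp
Sorted largest to smallest: 4738, 2376, 1399, 1388, 647, 417 bp.

4738, 2376, 1399, 1388, 647, 417 bp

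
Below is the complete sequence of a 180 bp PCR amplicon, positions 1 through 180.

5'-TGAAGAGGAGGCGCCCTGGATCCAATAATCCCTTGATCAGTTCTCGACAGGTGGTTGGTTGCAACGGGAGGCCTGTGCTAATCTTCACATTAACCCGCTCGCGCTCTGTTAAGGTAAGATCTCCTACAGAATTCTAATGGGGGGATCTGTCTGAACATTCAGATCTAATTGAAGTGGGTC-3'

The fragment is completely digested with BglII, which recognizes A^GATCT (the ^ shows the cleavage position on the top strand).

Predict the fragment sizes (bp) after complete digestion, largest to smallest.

117, 44, 19 bp

BglII sites (AGATCT) start at positions 117, 161.
BglII cuts after the first base of each site, so after positions 117, 161.
Linear molecule, 2 cuts → 3 fragments:
  1–117 → 117 bp
  118–161 → 44 bp
  162–180 → 19 bp
Sorted largest to smallest: 117, 44, 19 bp.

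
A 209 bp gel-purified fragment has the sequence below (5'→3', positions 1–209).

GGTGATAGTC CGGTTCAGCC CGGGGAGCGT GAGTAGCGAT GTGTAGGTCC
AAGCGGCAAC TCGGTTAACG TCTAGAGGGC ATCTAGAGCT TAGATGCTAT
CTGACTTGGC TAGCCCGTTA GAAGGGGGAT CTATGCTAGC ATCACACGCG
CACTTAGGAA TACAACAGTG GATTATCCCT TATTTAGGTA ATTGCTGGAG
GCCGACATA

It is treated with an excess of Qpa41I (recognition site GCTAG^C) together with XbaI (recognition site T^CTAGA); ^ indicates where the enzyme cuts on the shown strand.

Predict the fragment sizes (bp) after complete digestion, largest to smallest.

71, 70, 31, 26, 11 bp

Qpa41I sites (GCTAGC) start at positions 109, 135.
Qpa41I cuts after base 5 of each site (before the last base), so after positions 113, 139.
XbaI sites (TCTAGA) start at positions 71, 82.
XbaI cuts after the first base of each site, so after positions 71, 82.
Combined cut positions: 71, 82, 113, 139.
Linear molecule, 4 cuts → 5 fragments:
  1–71 → 71 bp
  72–82 → 11 bp
  83–113 → 31 bp
  114–139 → 26 bp
  140–209 → 70 bp
Sorted largest to smallest: 71, 70, 31, 26, 11 bp.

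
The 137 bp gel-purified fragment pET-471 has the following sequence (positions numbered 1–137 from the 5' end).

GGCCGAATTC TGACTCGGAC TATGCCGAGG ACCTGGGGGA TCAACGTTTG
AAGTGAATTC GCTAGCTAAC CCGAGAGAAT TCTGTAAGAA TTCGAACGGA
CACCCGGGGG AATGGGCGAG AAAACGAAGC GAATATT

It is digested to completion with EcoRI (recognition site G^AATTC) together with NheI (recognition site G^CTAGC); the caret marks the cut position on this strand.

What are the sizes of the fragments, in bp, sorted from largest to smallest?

50, 49, 16, 11, 6, 5 bp

EcoRI sites (GAATTC) start at positions 5, 55, 77, 88.
EcoRI cuts after the first base of each site, so after positions 5, 55, 77, 88.
The NheI site (GCTAGC) starts at position 61.
NheI cuts after the first base of each site, so after position 61.
Combined cut positions: 5, 55, 61, 77, 88.
Linear molecule, 5 cuts → 6 fragments:
  1–5 → 5 bp
  6–55 → 50 bp
  56–61 → 6 bp
  62–77 → 16 bp
  78–88 → 11 bp
  89–137 → 49 bp
Sorted largest to smallest: 50, 49, 16, 11, 6, 5 bp.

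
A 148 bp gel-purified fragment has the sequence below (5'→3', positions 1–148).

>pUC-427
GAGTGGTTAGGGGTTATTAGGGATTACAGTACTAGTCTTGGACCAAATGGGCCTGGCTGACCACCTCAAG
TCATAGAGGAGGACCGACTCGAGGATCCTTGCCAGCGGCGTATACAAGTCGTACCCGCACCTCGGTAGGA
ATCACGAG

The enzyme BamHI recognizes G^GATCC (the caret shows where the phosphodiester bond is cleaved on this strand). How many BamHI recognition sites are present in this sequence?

GGATCC occurs starting at position 93.
BamHI cuts at 1 site.

1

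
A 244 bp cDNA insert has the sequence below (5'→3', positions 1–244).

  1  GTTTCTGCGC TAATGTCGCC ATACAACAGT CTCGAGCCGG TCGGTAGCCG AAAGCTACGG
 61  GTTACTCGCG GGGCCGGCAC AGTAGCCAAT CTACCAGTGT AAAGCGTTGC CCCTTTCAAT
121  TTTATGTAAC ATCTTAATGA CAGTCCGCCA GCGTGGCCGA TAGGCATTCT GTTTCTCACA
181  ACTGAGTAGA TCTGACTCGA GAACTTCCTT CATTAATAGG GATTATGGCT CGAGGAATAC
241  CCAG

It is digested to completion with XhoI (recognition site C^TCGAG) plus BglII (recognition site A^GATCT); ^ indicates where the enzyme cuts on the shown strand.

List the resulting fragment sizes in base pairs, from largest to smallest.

XhoI sites (CTCGAG) start at positions 31, 196, 229.
XhoI cuts after the first base of each site, so after positions 31, 196, 229.
The BglII site (AGATCT) starts at position 188.
BglII cuts after the first base of each site, so after position 188.
Combined cut positions: 31, 188, 196, 229.
Linear molecule, 4 cuts → 5 fragments:
  1–31 → 31 bp
  32–188 → 157 bp
  189–196 → 8 bp
  197–229 → 33 bp
  230–244 → 15 bp
Sorted largest to smallest: 157, 33, 31, 15, 8 bp.

157, 33, 31, 15, 8 bp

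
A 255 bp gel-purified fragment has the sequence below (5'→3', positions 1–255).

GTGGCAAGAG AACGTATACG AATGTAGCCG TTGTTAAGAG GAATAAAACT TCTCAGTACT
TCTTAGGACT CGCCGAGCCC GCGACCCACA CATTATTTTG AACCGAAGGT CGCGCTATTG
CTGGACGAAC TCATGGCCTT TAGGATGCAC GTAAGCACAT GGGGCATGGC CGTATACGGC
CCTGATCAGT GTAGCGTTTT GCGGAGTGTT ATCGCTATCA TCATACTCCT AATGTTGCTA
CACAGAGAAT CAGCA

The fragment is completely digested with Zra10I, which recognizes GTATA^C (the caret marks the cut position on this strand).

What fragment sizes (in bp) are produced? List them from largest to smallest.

Zra10I sites (GTATAC) start at positions 14, 172.
Zra10I cuts after base 5 of each site (before the last base), so after positions 18, 176.
Linear molecule, 2 cuts → 3 fragments:
  1–18 → 18 bp
  19–176 → 158 bp
  177–255 → 79 bp
Sorted largest to smallest: 158, 79, 18 bp.

158, 79, 18 bp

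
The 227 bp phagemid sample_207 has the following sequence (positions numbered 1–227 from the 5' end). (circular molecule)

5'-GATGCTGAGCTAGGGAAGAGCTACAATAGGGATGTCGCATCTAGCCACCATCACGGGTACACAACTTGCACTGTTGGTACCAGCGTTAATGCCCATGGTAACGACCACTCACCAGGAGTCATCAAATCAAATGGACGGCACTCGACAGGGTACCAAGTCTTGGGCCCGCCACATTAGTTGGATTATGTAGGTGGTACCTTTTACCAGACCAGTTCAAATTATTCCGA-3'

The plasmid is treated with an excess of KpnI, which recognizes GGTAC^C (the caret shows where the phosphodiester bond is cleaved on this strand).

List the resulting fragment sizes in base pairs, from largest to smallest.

110, 73, 44 bp

KpnI sites (GGTACC) start at positions 76, 149, 193.
KpnI cuts after base 5 of each site (before the last base), so after positions 80, 153, 197.
Circular molecule, 3 cuts → 3 fragments:
  81–153 → 73 bp
  154–197 → 44 bp
  198–227 then 1–80 → 30 + 80 = 110 bp
Sorted largest to smallest: 110, 73, 44 bp.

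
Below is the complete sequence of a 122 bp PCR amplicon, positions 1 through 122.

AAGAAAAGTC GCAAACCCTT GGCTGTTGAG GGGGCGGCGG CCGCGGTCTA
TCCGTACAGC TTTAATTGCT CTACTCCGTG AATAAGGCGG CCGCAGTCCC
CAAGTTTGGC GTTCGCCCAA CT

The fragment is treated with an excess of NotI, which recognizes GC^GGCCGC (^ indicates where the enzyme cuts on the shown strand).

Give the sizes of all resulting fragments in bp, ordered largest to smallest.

50, 38, 34 bp

NotI sites (GCGGCCGC) start at positions 37, 87.
NotI cuts after base 2 of each site, so after positions 38, 88.
Linear molecule, 2 cuts → 3 fragments:
  1–38 → 38 bp
  39–88 → 50 bp
  89–122 → 34 bp
Sorted largest to smallest: 50, 38, 34 bp.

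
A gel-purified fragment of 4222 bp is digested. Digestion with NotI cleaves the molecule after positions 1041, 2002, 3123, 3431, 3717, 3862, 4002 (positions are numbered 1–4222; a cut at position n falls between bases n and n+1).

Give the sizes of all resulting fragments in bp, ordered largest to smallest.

Linear molecule, 7 cuts → 8 fragments:
  1041 − 0 = 1041 bp
  2002 − 1041 = 961 bp
  3123 − 2002 = 1121 bp
  3431 − 3123 = 308 bp
  3717 − 3431 = 286 bp
  3862 − 3717 = 145 bp
  4002 − 3862 = 140 bp
  4222 − 4002 = 220 bp
Sorted largest to smallest: 1121, 1041, 961, 308, 286, 220, 145, 140 bp.

1121, 1041, 961, 308, 286, 220, 145, 140 bp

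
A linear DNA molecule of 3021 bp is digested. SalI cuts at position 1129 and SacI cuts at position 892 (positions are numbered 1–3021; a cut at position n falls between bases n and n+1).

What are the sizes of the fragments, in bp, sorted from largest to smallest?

1892, 892, 237 bp

Combined cut positions (sorted): 892, 1129.
Linear molecule, 2 cuts → 3 fragments:
  892 − 0 = 892 bp
  1129 − 892 = 237 bp
  3021 − 1129 = 1892 bp
Sorted largest to smallest: 1892, 892, 237 bp.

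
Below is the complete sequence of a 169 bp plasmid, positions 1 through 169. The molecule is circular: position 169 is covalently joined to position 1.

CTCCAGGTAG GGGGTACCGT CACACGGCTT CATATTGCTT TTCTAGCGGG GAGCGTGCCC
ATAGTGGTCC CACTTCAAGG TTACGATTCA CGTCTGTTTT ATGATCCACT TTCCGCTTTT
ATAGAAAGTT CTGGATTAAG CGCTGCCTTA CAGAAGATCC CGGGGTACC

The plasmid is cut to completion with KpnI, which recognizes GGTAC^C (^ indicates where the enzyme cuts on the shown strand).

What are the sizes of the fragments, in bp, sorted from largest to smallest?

KpnI sites (GGTACC) start at positions 13, 164.
KpnI cuts after base 5 of each site (before the last base), so after positions 17, 168.
Circular molecule, 2 cuts → 2 fragments:
  18–168 → 151 bp
  169–169 then 1–17 → 1 + 17 = 18 bp
Sorted largest to smallest: 151, 18 bp.

151, 18 bp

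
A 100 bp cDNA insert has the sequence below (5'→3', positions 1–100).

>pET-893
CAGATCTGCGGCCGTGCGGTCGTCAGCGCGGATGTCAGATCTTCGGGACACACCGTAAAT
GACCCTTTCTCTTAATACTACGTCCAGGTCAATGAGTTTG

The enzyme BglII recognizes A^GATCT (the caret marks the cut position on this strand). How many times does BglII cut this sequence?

AGATCT occurs starting at positions 2, 37.
BglII cuts at 2 sites.

2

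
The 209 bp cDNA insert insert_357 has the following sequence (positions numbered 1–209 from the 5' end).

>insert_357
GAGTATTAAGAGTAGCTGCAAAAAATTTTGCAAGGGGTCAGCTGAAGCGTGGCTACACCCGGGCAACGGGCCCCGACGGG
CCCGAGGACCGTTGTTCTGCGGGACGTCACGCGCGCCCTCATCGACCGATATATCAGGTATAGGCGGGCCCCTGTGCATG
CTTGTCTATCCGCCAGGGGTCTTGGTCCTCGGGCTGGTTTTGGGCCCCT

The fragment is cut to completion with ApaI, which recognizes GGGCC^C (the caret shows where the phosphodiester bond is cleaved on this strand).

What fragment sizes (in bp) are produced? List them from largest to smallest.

72, 68, 56, 10, 3 bp

ApaI sites (GGGCCC) start at positions 68, 78, 146, 202.
ApaI cuts after base 5 of each site (before the last base), so after positions 72, 82, 150, 206.
Linear molecule, 4 cuts → 5 fragments:
  1–72 → 72 bp
  73–82 → 10 bp
  83–150 → 68 bp
  151–206 → 56 bp
  207–209 → 3 bp
Sorted largest to smallest: 72, 68, 56, 10, 3 bp.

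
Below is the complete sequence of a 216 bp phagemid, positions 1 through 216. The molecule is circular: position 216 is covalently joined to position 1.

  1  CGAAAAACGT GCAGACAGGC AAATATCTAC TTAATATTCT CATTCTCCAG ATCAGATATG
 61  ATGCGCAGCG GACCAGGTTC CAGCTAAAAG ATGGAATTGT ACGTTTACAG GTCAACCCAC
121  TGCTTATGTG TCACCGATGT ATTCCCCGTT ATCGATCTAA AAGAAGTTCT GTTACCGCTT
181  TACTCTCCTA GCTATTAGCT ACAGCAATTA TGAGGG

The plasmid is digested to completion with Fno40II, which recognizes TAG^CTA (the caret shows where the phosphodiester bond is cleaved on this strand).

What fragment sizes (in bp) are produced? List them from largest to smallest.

209, 7 bp

Fno40II sites (TAGCTA) start at positions 189, 196.
Fno40II cuts after base 3 of each site, so after positions 191, 198.
Circular molecule, 2 cuts → 2 fragments:
  192–198 → 7 bp
  199–216 then 1–191 → 18 + 191 = 209 bp
Sorted largest to smallest: 209, 7 bp.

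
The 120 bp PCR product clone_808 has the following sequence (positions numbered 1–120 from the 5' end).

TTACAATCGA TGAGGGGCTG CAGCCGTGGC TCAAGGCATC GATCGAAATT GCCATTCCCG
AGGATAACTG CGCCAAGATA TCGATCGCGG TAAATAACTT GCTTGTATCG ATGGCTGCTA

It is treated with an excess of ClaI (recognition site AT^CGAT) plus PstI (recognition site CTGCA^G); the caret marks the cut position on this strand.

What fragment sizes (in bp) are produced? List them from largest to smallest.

ClaI sites (ATCGAT) start at positions 6, 38, 80, 107.
ClaI cuts after base 2 of each site, so after positions 7, 39, 81, 108.
The PstI site (CTGCAG) starts at position 18.
PstI cuts after base 5 of each site (before the last base), so after position 22.
Combined cut positions: 7, 22, 39, 81, 108.
Linear molecule, 5 cuts → 6 fragments:
  1–7 → 7 bp
  8–22 → 15 bp
  23–39 → 17 bp
  40–81 → 42 bp
  82–108 → 27 bp
  109–120 → 12 bp
Sorted largest to smallest: 42, 27, 17, 15, 12, 7 bp.

42, 27, 17, 15, 12, 7 bp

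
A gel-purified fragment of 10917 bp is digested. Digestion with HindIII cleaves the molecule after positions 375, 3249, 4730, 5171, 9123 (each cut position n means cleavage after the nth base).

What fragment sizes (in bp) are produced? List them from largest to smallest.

Linear molecule, 5 cuts → 6 fragments:
  375 − 0 = 375 bp
  3249 − 375 = 2874 bp
  4730 − 3249 = 1481 bp
  5171 − 4730 = 441 bp
  9123 − 5171 = 3952 bp
  10917 − 9123 = 1794 bp
Sorted largest to smallest: 3952, 2874, 1794, 1481, 441, 375 bp.

3952, 2874, 1794, 1481, 441, 375 bp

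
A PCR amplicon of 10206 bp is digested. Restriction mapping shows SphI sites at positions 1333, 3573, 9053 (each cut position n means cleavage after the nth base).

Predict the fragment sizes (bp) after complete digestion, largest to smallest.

5480, 2240, 1333, 1153 bp

Linear molecule, 3 cuts → 4 fragments:
  1333 − 0 = 1333 bp
  3573 − 1333 = 2240 bp
  9053 − 3573 = 5480 bp
  10206 − 9053 = 1153 bp
Sorted largest to smallest: 5480, 2240, 1333, 1153 bp.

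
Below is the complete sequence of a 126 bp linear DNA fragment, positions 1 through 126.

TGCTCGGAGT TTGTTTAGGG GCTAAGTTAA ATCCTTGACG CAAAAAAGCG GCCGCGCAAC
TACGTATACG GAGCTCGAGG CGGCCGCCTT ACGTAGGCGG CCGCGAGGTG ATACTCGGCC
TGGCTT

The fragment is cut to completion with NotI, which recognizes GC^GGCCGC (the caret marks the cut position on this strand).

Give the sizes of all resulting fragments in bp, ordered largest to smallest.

NotI sites (GCGGCCGC) start at positions 48, 80, 97.
NotI cuts after base 2 of each site, so after positions 49, 81, 98.
Linear molecule, 3 cuts → 4 fragments:
  1–49 → 49 bp
  50–81 → 32 bp
  82–98 → 17 bp
  99–126 → 28 bp
Sorted largest to smallest: 49, 32, 28, 17 bp.

49, 32, 28, 17 bp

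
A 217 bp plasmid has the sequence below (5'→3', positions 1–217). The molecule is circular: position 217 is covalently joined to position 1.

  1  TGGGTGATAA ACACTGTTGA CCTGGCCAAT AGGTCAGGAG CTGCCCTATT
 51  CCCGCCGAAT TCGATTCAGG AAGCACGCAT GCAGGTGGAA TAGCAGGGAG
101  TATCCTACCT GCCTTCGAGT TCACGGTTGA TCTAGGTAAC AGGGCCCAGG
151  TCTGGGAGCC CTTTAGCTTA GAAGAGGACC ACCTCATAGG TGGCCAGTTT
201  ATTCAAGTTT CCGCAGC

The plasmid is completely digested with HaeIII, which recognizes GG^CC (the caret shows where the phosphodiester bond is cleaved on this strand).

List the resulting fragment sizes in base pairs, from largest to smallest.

HaeIII sites (GGCC) start at positions 24, 143, 192.
HaeIII cuts after base 2 of each site, so after positions 25, 144, 193.
Circular molecule, 3 cuts → 3 fragments:
  26–144 → 119 bp
  145–193 → 49 bp
  194–217 then 1–25 → 24 + 25 = 49 bp
Sorted largest to smallest: 119, 49, 49 bp.

119, 49, 49 bp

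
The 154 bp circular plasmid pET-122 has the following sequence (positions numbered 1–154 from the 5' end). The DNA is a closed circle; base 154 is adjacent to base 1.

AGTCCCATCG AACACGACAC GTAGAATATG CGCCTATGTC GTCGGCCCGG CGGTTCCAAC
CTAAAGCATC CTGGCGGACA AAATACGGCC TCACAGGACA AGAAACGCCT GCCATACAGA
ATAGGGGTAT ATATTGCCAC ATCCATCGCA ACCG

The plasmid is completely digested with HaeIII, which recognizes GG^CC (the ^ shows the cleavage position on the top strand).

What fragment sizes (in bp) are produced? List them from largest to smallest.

111, 43 bp

HaeIII sites (GGCC) start at positions 44, 87.
HaeIII cuts after base 2 of each site, so after positions 45, 88.
Circular molecule, 2 cuts → 2 fragments:
  46–88 → 43 bp
  89–154 then 1–45 → 66 + 45 = 111 bp
Sorted largest to smallest: 111, 43 bp.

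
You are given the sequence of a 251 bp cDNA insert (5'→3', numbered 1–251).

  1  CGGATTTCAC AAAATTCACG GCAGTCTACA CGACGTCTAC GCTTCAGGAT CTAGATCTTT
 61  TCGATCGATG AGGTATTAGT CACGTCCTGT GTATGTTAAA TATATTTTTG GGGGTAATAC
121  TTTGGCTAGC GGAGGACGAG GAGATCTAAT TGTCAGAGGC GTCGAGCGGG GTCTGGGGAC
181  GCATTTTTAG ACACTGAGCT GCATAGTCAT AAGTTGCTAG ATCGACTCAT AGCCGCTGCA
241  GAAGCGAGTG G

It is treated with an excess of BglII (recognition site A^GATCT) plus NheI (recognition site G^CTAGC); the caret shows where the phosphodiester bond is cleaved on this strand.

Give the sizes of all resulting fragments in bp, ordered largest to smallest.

109, 72, 53, 17 bp

BglII sites (AGATCT) start at positions 53, 142.
BglII cuts after the first base of each site, so after positions 53, 142.
The NheI site (GCTAGC) starts at position 125.
NheI cuts after the first base of each site, so after position 125.
Combined cut positions: 53, 125, 142.
Linear molecule, 3 cuts → 4 fragments:
  1–53 → 53 bp
  54–125 → 72 bp
  126–142 → 17 bp
  143–251 → 109 bp
Sorted largest to smallest: 109, 72, 53, 17 bp.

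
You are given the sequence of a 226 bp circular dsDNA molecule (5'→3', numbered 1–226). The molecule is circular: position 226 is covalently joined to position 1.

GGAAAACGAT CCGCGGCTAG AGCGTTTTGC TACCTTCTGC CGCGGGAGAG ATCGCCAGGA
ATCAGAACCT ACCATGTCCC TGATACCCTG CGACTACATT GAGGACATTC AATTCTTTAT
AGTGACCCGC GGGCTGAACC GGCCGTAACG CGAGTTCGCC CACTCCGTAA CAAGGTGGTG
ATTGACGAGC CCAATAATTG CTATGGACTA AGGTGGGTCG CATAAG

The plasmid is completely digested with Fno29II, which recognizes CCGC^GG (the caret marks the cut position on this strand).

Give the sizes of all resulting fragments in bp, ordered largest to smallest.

110, 87, 29 bp

Fno29II sites (CCGCGG) start at positions 11, 40, 127.
Fno29II cuts after base 4 of each site, so after positions 14, 43, 130.
Circular molecule, 3 cuts → 3 fragments:
  15–43 → 29 bp
  44–130 → 87 bp
  131–226 then 1–14 → 96 + 14 = 110 bp
Sorted largest to smallest: 110, 87, 29 bp.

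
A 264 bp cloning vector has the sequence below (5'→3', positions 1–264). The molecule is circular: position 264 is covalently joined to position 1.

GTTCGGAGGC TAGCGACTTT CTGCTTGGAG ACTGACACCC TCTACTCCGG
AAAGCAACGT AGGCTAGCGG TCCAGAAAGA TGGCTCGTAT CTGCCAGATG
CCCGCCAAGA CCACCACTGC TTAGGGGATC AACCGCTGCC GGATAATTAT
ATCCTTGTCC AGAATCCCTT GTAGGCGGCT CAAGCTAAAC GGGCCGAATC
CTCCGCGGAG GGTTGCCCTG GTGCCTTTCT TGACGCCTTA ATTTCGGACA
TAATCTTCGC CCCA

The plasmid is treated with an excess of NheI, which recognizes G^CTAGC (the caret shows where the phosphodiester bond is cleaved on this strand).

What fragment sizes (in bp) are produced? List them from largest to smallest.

210, 54 bp

NheI sites (GCTAGC) start at positions 9, 63.
NheI cuts after the first base of each site, so after positions 9, 63.
Circular molecule, 2 cuts → 2 fragments:
  10–63 → 54 bp
  64–264 then 1–9 → 201 + 9 = 210 bp
Sorted largest to smallest: 210, 54 bp.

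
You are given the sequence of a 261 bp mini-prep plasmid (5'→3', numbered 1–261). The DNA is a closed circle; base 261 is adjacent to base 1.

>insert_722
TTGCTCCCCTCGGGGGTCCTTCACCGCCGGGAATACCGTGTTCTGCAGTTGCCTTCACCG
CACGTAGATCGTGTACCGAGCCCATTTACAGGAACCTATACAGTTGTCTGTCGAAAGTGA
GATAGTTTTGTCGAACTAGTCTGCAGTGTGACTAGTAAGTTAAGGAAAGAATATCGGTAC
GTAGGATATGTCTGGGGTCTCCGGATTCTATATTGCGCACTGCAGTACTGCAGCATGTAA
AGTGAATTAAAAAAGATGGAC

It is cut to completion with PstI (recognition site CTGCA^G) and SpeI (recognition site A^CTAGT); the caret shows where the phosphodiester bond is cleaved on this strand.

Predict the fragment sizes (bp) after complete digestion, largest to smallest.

PstI sites (CTGCAG) start at positions 43, 141, 220, 228.
PstI cuts after base 5 of each site (before the last base), so after positions 47, 145, 224, 232.
SpeI sites (ACTAGT) start at positions 135, 151.
SpeI cuts after the first base of each site, so after positions 135, 151.
Combined cut positions: 47, 135, 145, 151, 224, 232.
Circular molecule, 6 cuts → 6 fragments:
  48–135 → 88 bp
  136–145 → 10 bp
  146–151 → 6 bp
  152–224 → 73 bp
  225–232 → 8 bp
  233–261 then 1–47 → 29 + 47 = 76 bp
Sorted largest to smallest: 88, 76, 73, 10, 8, 6 bp.

88, 76, 73, 10, 8, 6 bp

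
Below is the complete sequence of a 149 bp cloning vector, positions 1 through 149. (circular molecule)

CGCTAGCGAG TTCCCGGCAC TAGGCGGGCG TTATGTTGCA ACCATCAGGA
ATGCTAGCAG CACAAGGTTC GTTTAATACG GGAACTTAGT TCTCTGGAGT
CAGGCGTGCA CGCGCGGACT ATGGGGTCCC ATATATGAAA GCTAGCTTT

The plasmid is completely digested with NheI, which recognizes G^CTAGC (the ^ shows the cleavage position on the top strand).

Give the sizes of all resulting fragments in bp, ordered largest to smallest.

88, 51, 10 bp

NheI sites (GCTAGC) start at positions 2, 53, 141.
NheI cuts after the first base of each site, so after positions 2, 53, 141.
Circular molecule, 3 cuts → 3 fragments:
  3–53 → 51 bp
  54–141 → 88 bp
  142–149 then 1–2 → 8 + 2 = 10 bp
Sorted largest to smallest: 88, 51, 10 bp.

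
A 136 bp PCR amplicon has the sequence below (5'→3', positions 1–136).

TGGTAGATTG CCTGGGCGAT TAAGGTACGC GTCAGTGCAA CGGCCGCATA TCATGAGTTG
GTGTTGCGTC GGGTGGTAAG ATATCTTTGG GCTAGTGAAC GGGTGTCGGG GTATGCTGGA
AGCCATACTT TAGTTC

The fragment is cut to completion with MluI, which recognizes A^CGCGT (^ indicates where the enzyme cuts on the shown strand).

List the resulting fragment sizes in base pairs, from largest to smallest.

The MluI site (ACGCGT) starts at position 27.
MluI cuts after the first base of each site, so after position 27.
Linear molecule, 1 cut → 2 fragments:
  1–27 → 27 bp
  28–136 → 109 bp
Sorted largest to smallest: 109, 27 bp.

109, 27 bp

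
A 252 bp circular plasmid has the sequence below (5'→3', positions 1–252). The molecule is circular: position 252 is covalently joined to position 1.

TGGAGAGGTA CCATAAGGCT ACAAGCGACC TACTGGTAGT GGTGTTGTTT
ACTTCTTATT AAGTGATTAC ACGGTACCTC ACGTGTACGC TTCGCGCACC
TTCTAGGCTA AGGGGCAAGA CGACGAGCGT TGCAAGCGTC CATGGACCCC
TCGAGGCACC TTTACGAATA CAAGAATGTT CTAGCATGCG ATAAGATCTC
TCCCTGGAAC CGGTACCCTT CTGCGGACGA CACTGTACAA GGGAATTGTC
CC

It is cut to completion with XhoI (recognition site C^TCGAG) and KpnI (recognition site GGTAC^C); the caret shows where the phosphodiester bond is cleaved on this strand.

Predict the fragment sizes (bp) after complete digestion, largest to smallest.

The XhoI site (CTCGAG) starts at position 150.
XhoI cuts after the first base of each site, so after position 150.
KpnI sites (GGTACC) start at positions 7, 73, 212.
KpnI cuts after base 5 of each site (before the last base), so after positions 11, 77, 216.
Combined cut positions: 11, 77, 150, 216.
Circular molecule, 4 cuts → 4 fragments:
  12–77 → 66 bp
  78–150 → 73 bp
  151–216 → 66 bp
  217–252 then 1–11 → 36 + 11 = 47 bp
Sorted largest to smallest: 73, 66, 66, 47 bp.

73, 66, 66, 47 bp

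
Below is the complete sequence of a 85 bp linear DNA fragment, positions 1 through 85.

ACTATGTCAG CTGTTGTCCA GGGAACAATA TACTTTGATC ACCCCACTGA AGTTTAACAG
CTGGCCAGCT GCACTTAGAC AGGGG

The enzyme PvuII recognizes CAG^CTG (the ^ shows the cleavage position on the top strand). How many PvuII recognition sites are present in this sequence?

CAGCTG occurs starting at positions 8, 58, 66.
PvuII cuts at 3 sites.

3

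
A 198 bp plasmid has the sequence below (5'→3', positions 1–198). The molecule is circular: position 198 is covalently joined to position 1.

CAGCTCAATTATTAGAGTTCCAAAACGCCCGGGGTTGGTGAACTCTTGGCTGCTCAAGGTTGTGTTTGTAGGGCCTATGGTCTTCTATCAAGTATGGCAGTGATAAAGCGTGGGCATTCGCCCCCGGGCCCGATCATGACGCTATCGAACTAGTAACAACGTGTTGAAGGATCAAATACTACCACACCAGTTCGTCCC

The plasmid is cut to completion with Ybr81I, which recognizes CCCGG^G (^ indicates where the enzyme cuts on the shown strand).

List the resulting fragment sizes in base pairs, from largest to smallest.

103, 95 bp

Ybr81I sites (CCCGGG) start at positions 28, 123.
Ybr81I cuts after base 5 of each site (before the last base), so after positions 32, 127.
Circular molecule, 2 cuts → 2 fragments:
  33–127 → 95 bp
  128–198 then 1–32 → 71 + 32 = 103 bp
Sorted largest to smallest: 103, 95 bp.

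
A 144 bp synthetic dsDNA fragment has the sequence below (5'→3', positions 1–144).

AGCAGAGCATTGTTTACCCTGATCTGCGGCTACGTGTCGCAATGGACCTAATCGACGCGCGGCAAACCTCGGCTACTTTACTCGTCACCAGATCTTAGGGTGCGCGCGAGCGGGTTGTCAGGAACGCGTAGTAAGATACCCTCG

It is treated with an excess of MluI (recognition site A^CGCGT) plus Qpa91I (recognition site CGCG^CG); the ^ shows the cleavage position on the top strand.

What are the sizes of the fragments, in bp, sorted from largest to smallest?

59, 47, 20, 18 bp

The MluI site (ACGCGT) starts at position 124.
MluI cuts after the first base of each site, so after position 124.
Qpa91I sites (CGCGCG) start at positions 56, 103.
Qpa91I cuts after base 4 of each site, so after positions 59, 106.
Combined cut positions: 59, 106, 124.
Linear molecule, 3 cuts → 4 fragments:
  1–59 → 59 bp
  60–106 → 47 bp
  107–124 → 18 bp
  125–144 → 20 bp
Sorted largest to smallest: 59, 47, 20, 18 bp.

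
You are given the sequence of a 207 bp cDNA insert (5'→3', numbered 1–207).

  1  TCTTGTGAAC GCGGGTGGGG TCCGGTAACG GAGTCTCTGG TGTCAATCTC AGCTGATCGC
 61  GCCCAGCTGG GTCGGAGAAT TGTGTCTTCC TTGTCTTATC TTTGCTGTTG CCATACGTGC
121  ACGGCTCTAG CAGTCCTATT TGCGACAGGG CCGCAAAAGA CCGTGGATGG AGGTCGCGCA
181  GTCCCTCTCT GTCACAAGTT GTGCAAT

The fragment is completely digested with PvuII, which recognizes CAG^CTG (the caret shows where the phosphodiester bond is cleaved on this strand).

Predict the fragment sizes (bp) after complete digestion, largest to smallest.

PvuII sites (CAGCTG) start at positions 50, 64.
PvuII cuts after base 3 of each site, so after positions 52, 66.
Linear molecule, 2 cuts → 3 fragments:
  1–52 → 52 bp
  53–66 → 14 bp
  67–207 → 141 bp
Sorted largest to smallest: 141, 52, 14 bp.

141, 52, 14 bp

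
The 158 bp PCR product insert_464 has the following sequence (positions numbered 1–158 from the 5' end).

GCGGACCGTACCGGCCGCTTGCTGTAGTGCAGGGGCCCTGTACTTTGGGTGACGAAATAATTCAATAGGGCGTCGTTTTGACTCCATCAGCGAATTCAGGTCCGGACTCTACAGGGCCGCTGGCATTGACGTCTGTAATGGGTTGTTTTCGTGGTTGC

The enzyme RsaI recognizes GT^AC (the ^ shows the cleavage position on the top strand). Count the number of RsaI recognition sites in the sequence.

2

GTAC occurs starting at positions 8, 40.
RsaI cuts at 2 sites.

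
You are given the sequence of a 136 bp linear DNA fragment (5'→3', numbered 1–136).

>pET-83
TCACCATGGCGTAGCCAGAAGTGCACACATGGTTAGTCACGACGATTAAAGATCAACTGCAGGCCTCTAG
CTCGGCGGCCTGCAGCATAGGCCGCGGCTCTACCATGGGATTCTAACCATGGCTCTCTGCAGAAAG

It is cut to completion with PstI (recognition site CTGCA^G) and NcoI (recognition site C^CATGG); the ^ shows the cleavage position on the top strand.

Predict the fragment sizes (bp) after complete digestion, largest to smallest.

57, 23, 19, 14, 14, 5, 4 bp

PstI sites (CTGCAG) start at positions 57, 80, 127.
PstI cuts after base 5 of each site (before the last base), so after positions 61, 84, 131.
NcoI sites (CCATGG) start at positions 4, 103, 117.
NcoI cuts after the first base of each site, so after positions 4, 103, 117.
Combined cut positions: 4, 61, 84, 103, 117, 131.
Linear molecule, 6 cuts → 7 fragments:
  1–4 → 4 bp
  5–61 → 57 bp
  62–84 → 23 bp
  85–103 → 19 bp
  104–117 → 14 bp
  118–131 → 14 bp
  132–136 → 5 bp
Sorted largest to smallest: 57, 23, 19, 14, 14, 5, 4 bp.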